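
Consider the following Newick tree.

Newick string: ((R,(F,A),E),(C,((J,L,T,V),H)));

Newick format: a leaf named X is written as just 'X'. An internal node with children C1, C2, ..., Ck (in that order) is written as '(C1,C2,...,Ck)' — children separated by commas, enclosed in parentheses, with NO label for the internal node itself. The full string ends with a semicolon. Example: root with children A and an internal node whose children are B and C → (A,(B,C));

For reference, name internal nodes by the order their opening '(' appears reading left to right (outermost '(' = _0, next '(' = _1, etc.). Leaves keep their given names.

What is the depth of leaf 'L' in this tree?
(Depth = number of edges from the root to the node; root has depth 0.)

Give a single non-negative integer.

Newick: ((R,(F,A),E),(C,((J,L,T,V),H)));
Naming internals by '(' encounter order: outermost '(' = _0, next = _1, ...
Query node: L
Path from root: _0 -> _3 -> _4 -> _5 -> L
Depth of L: 4 (number of edges from root)

Answer: 4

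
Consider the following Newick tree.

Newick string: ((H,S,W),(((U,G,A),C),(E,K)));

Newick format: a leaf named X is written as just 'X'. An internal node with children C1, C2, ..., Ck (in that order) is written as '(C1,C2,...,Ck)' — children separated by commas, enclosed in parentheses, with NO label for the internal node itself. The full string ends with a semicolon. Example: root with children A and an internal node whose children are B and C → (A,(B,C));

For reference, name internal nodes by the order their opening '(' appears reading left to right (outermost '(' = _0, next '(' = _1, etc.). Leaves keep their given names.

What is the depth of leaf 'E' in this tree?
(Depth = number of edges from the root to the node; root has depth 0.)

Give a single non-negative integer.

Newick: ((H,S,W),(((U,G,A),C),(E,K)));
Naming internals by '(' encounter order: outermost '(' = _0, next = _1, ...
Query node: E
Path from root: _0 -> _2 -> _5 -> E
Depth of E: 3 (number of edges from root)

Answer: 3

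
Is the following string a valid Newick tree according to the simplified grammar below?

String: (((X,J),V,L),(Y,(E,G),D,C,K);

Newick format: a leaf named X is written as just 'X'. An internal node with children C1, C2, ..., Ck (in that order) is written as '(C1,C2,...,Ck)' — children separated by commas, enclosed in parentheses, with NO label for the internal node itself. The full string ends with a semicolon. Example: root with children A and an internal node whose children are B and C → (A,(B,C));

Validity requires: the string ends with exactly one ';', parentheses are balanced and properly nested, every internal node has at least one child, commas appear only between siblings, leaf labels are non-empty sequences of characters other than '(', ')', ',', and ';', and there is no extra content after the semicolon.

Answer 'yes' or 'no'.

Input: (((X,J),V,L),(Y,(E,G),D,C,K);
Paren balance: 5 '(' vs 4 ')' MISMATCH
Ends with single ';': True
Full parse: FAILS (expected , or ) at pos 28)
Valid: False

Answer: no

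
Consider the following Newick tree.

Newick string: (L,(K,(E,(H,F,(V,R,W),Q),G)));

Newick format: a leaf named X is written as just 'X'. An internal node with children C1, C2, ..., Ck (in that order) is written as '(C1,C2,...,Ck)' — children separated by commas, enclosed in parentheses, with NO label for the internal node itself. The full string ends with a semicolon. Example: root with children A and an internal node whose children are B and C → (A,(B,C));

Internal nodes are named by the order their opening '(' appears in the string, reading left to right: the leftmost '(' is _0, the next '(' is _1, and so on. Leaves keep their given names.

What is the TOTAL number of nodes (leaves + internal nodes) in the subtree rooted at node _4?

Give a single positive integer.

Newick: (L,(K,(E,(H,F,(V,R,W),Q),G)));
Locate _4: it is the '(' at position 14 (the 5th '(' reading left to right).
Query: subtree rooted at _4
_4: subtree_size = 1 + 3
  V: subtree_size = 1 + 0
  R: subtree_size = 1 + 0
  W: subtree_size = 1 + 0
Total subtree size of _4: 4

Answer: 4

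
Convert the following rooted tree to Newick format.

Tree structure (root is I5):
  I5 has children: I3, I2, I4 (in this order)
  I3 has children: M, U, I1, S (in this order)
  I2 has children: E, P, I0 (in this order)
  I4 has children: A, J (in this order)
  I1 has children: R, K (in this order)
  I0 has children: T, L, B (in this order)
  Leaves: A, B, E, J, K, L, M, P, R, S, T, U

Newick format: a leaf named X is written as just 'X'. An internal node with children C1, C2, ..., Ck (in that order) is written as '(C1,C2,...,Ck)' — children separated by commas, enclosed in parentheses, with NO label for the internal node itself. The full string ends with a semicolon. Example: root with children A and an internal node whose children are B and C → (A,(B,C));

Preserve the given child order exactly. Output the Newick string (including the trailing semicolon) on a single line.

Answer: ((M,U,(R,K),S),(E,P,(T,L,B)),(A,J));

Derivation:
internal I5 with children ['I3', 'I2', 'I4']
  internal I3 with children ['M', 'U', 'I1', 'S']
    leaf 'M' → 'M'
    leaf 'U' → 'U'
    internal I1 with children ['R', 'K']
      leaf 'R' → 'R'
      leaf 'K' → 'K'
    → '(R,K)'
    leaf 'S' → 'S'
  → '(M,U,(R,K),S)'
  internal I2 with children ['E', 'P', 'I0']
    leaf 'E' → 'E'
    leaf 'P' → 'P'
    internal I0 with children ['T', 'L', 'B']
      leaf 'T' → 'T'
      leaf 'L' → 'L'
      leaf 'B' → 'B'
    → '(T,L,B)'
  → '(E,P,(T,L,B))'
  internal I4 with children ['A', 'J']
    leaf 'A' → 'A'
    leaf 'J' → 'J'
  → '(A,J)'
→ '((M,U,(R,K),S),(E,P,(T,L,B)),(A,J))'
Final: ((M,U,(R,K),S),(E,P,(T,L,B)),(A,J));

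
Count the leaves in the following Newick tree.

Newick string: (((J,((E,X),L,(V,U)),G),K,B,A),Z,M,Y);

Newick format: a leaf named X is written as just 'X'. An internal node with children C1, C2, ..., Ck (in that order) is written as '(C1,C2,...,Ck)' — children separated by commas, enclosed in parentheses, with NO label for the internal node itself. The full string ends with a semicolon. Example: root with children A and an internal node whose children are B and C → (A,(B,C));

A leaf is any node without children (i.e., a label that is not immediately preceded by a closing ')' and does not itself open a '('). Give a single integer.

Answer: 13

Derivation:
Newick: (((J,((E,X),L,(V,U)),G),K,B,A),Z,M,Y);
Scan left-to-right; a leaf is any maximal label run not followed by '(':
  pos 3: leaf 'J' → count = 1
  pos 7: leaf 'E' → count = 2
  pos 9: leaf 'X' → count = 3
  pos 12: leaf 'L' → count = 4
  pos 15: leaf 'V' → count = 5
  pos 17: leaf 'U' → count = 6
  pos 21: leaf 'G' → count = 7
  pos 24: leaf 'K' → count = 8
  pos 26: leaf 'B' → count = 9
  pos 28: leaf 'A' → count = 10
  pos 31: leaf 'Z' → count = 11
  pos 33: leaf 'M' → count = 12
  pos 35: leaf 'Y' → count = 13
Total leaves: 13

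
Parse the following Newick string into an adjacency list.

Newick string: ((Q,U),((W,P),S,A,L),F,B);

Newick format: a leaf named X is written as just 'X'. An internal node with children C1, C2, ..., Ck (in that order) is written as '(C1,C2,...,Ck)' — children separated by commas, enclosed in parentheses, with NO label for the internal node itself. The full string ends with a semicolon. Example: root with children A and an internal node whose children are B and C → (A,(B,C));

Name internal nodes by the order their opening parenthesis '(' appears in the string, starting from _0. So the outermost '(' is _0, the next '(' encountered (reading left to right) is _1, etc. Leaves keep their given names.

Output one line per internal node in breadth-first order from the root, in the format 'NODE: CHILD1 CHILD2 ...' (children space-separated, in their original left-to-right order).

Answer: _0: _1 _2 F B
_1: Q U
_2: _3 S A L
_3: W P

Derivation:
Input: ((Q,U),((W,P),S,A,L),F,B);
Scanning left-to-right, naming '(' by encounter order:
  pos 0: '(' -> open internal node _0 (depth 1)
  pos 1: '(' -> open internal node _1 (depth 2)
  pos 5: ')' -> close internal node _1 (now at depth 1)
  pos 7: '(' -> open internal node _2 (depth 2)
  pos 8: '(' -> open internal node _3 (depth 3)
  pos 12: ')' -> close internal node _3 (now at depth 2)
  pos 19: ')' -> close internal node _2 (now at depth 1)
  pos 24: ')' -> close internal node _0 (now at depth 0)
Total internal nodes: 4
BFS adjacency from root:
  _0: _1 _2 F B
  _1: Q U
  _2: _3 S A L
  _3: W P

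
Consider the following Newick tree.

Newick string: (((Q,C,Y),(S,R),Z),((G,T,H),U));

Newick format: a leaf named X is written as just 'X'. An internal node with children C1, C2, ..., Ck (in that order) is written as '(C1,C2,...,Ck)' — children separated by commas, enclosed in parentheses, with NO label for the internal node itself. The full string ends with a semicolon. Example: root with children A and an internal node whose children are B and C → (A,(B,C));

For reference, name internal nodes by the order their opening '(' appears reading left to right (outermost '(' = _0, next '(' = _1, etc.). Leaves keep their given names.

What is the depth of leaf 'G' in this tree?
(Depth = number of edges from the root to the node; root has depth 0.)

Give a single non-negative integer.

Answer: 3

Derivation:
Newick: (((Q,C,Y),(S,R),Z),((G,T,H),U));
Naming internals by '(' encounter order: outermost '(' = _0, next = _1, ...
Query node: G
Path from root: _0 -> _4 -> _5 -> G
Depth of G: 3 (number of edges from root)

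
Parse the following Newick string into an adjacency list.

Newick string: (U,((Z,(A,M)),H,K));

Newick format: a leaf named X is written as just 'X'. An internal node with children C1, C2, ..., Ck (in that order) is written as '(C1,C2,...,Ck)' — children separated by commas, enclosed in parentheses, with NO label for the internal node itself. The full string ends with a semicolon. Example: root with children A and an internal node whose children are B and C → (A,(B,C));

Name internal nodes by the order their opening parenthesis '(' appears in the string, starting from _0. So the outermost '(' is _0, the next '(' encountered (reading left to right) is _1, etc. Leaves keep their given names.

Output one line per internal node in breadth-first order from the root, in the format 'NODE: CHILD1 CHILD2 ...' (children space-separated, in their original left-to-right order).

Input: (U,((Z,(A,M)),H,K));
Scanning left-to-right, naming '(' by encounter order:
  pos 0: '(' -> open internal node _0 (depth 1)
  pos 3: '(' -> open internal node _1 (depth 2)
  pos 4: '(' -> open internal node _2 (depth 3)
  pos 7: '(' -> open internal node _3 (depth 4)
  pos 11: ')' -> close internal node _3 (now at depth 3)
  pos 12: ')' -> close internal node _2 (now at depth 2)
  pos 17: ')' -> close internal node _1 (now at depth 1)
  pos 18: ')' -> close internal node _0 (now at depth 0)
Total internal nodes: 4
BFS adjacency from root:
  _0: U _1
  _1: _2 H K
  _2: Z _3
  _3: A M

Answer: _0: U _1
_1: _2 H K
_2: Z _3
_3: A M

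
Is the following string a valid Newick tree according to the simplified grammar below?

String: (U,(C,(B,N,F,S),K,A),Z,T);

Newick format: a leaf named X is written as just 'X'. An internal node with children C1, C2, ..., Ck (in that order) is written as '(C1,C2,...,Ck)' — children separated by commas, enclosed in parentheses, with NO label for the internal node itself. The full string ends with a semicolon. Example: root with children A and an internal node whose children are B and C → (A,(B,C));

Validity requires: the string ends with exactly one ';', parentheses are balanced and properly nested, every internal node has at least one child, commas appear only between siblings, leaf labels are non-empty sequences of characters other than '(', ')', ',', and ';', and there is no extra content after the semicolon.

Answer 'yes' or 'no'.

Answer: yes

Derivation:
Input: (U,(C,(B,N,F,S),K,A),Z,T);
Paren balance: 3 '(' vs 3 ')' OK
Ends with single ';': True
Full parse: OK
Valid: True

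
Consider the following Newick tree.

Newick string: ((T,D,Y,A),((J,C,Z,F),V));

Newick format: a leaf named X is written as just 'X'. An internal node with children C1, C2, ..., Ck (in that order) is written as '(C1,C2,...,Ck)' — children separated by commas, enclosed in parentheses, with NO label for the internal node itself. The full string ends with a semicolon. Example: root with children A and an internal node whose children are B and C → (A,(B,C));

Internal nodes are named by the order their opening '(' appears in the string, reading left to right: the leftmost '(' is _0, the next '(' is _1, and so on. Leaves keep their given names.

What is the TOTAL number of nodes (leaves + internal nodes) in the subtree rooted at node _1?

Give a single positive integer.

Answer: 5

Derivation:
Newick: ((T,D,Y,A),((J,C,Z,F),V));
Locate _1: it is the '(' at position 1 (the 2nd '(' reading left to right).
Query: subtree rooted at _1
_1: subtree_size = 1 + 4
  T: subtree_size = 1 + 0
  D: subtree_size = 1 + 0
  Y: subtree_size = 1 + 0
  A: subtree_size = 1 + 0
Total subtree size of _1: 5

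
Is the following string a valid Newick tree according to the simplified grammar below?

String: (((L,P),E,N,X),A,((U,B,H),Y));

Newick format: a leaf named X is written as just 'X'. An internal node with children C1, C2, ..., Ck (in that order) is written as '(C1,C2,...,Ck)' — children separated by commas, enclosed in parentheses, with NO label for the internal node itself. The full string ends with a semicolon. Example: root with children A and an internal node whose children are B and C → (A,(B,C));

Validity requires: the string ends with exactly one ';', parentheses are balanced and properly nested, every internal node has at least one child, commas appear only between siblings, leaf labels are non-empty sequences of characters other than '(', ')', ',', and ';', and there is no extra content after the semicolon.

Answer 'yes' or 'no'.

Answer: yes

Derivation:
Input: (((L,P),E,N,X),A,((U,B,H),Y));
Paren balance: 5 '(' vs 5 ')' OK
Ends with single ';': True
Full parse: OK
Valid: True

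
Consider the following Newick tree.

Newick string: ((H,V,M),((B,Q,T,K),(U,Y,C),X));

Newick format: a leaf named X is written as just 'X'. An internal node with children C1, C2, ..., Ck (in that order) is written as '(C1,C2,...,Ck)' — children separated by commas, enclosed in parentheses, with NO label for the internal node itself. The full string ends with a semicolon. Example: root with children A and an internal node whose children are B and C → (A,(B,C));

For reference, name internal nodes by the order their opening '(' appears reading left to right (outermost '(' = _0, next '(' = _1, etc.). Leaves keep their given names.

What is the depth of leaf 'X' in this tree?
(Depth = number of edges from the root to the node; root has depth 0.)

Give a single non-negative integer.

Answer: 2

Derivation:
Newick: ((H,V,M),((B,Q,T,K),(U,Y,C),X));
Naming internals by '(' encounter order: outermost '(' = _0, next = _1, ...
Query node: X
Path from root: _0 -> _2 -> X
Depth of X: 2 (number of edges from root)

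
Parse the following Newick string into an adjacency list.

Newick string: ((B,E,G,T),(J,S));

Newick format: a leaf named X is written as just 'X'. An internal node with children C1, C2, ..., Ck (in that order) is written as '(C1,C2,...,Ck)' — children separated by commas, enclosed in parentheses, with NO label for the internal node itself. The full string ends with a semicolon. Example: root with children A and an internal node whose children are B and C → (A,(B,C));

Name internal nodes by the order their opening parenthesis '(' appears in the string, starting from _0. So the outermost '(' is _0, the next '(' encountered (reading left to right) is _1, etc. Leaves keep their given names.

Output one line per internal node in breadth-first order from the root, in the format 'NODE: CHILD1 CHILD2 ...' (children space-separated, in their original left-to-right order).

Answer: _0: _1 _2
_1: B E G T
_2: J S

Derivation:
Input: ((B,E,G,T),(J,S));
Scanning left-to-right, naming '(' by encounter order:
  pos 0: '(' -> open internal node _0 (depth 1)
  pos 1: '(' -> open internal node _1 (depth 2)
  pos 9: ')' -> close internal node _1 (now at depth 1)
  pos 11: '(' -> open internal node _2 (depth 2)
  pos 15: ')' -> close internal node _2 (now at depth 1)
  pos 16: ')' -> close internal node _0 (now at depth 0)
Total internal nodes: 3
BFS adjacency from root:
  _0: _1 _2
  _1: B E G T
  _2: J S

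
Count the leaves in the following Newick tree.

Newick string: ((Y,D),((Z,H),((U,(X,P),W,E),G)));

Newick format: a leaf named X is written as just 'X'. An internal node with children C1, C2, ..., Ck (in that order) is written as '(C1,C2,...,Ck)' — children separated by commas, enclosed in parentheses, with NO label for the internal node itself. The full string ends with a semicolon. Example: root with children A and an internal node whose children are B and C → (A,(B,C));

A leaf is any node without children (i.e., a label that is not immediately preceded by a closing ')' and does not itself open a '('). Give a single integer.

Answer: 10

Derivation:
Newick: ((Y,D),((Z,H),((U,(X,P),W,E),G)));
Scan left-to-right; a leaf is any maximal label run not followed by '(':
  pos 2: leaf 'Y' → count = 1
  pos 4: leaf 'D' → count = 2
  pos 9: leaf 'Z' → count = 3
  pos 11: leaf 'H' → count = 4
  pos 16: leaf 'U' → count = 5
  pos 19: leaf 'X' → count = 6
  pos 21: leaf 'P' → count = 7
  pos 24: leaf 'W' → count = 8
  pos 26: leaf 'E' → count = 9
  pos 29: leaf 'G' → count = 10
Total leaves: 10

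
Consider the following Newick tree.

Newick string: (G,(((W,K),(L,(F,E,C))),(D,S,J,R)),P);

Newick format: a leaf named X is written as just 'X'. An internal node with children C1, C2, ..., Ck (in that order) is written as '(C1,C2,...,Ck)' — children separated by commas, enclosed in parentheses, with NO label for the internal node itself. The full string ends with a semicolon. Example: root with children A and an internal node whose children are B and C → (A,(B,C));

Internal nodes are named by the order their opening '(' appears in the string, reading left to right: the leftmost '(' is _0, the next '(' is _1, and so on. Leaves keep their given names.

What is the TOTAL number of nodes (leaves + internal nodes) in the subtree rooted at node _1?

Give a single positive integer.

Answer: 16

Derivation:
Newick: (G,(((W,K),(L,(F,E,C))),(D,S,J,R)),P);
Locate _1: it is the '(' at position 3 (the 2nd '(' reading left to right).
Query: subtree rooted at _1
_1: subtree_size = 1 + 15
  _2: subtree_size = 1 + 9
    _3: subtree_size = 1 + 2
      W: subtree_size = 1 + 0
      K: subtree_size = 1 + 0
    _4: subtree_size = 1 + 5
      L: subtree_size = 1 + 0
      _5: subtree_size = 1 + 3
        F: subtree_size = 1 + 0
        E: subtree_size = 1 + 0
        C: subtree_size = 1 + 0
  _6: subtree_size = 1 + 4
    D: subtree_size = 1 + 0
    S: subtree_size = 1 + 0
    J: subtree_size = 1 + 0
    R: subtree_size = 1 + 0
Total subtree size of _1: 16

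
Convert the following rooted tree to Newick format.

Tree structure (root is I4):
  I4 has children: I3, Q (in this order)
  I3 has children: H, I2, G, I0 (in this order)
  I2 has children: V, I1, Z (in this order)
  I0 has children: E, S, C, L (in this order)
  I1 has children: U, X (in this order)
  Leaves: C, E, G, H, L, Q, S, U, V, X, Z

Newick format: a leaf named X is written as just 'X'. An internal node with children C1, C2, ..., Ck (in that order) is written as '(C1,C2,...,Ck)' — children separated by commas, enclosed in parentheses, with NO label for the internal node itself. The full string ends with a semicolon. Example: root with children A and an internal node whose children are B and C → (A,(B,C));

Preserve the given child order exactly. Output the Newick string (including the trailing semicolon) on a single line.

Answer: ((H,(V,(U,X),Z),G,(E,S,C,L)),Q);

Derivation:
internal I4 with children ['I3', 'Q']
  internal I3 with children ['H', 'I2', 'G', 'I0']
    leaf 'H' → 'H'
    internal I2 with children ['V', 'I1', 'Z']
      leaf 'V' → 'V'
      internal I1 with children ['U', 'X']
        leaf 'U' → 'U'
        leaf 'X' → 'X'
      → '(U,X)'
      leaf 'Z' → 'Z'
    → '(V,(U,X),Z)'
    leaf 'G' → 'G'
    internal I0 with children ['E', 'S', 'C', 'L']
      leaf 'E' → 'E'
      leaf 'S' → 'S'
      leaf 'C' → 'C'
      leaf 'L' → 'L'
    → '(E,S,C,L)'
  → '(H,(V,(U,X),Z),G,(E,S,C,L))'
  leaf 'Q' → 'Q'
→ '((H,(V,(U,X),Z),G,(E,S,C,L)),Q)'
Final: ((H,(V,(U,X),Z),G,(E,S,C,L)),Q);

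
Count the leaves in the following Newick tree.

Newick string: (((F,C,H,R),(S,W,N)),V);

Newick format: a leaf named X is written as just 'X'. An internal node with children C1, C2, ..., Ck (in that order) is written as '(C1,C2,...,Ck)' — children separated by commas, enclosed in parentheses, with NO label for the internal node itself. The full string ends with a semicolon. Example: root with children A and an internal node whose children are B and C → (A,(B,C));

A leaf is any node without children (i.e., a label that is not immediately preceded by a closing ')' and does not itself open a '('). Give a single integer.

Answer: 8

Derivation:
Newick: (((F,C,H,R),(S,W,N)),V);
Scan left-to-right; a leaf is any maximal label run not followed by '(':
  pos 3: leaf 'F' → count = 1
  pos 5: leaf 'C' → count = 2
  pos 7: leaf 'H' → count = 3
  pos 9: leaf 'R' → count = 4
  pos 13: leaf 'S' → count = 5
  pos 15: leaf 'W' → count = 6
  pos 17: leaf 'N' → count = 7
  pos 21: leaf 'V' → count = 8
Total leaves: 8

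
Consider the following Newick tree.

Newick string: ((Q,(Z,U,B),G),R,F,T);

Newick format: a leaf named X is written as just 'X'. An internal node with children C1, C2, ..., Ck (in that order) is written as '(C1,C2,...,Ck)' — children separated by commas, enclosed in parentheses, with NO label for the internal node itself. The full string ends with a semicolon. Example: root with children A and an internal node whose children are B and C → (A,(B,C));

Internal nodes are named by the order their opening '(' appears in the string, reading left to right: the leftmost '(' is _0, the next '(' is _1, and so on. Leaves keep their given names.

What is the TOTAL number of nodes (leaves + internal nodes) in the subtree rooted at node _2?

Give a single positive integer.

Newick: ((Q,(Z,U,B),G),R,F,T);
Locate _2: it is the '(' at position 4 (the 3rd '(' reading left to right).
Query: subtree rooted at _2
_2: subtree_size = 1 + 3
  Z: subtree_size = 1 + 0
  U: subtree_size = 1 + 0
  B: subtree_size = 1 + 0
Total subtree size of _2: 4

Answer: 4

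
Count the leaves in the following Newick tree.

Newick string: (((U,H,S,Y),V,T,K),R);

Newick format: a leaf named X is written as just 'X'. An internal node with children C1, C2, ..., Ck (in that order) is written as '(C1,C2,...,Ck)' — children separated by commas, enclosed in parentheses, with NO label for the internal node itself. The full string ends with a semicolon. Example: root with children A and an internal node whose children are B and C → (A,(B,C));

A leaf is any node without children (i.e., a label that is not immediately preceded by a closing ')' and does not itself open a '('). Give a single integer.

Answer: 8

Derivation:
Newick: (((U,H,S,Y),V,T,K),R);
Scan left-to-right; a leaf is any maximal label run not followed by '(':
  pos 3: leaf 'U' → count = 1
  pos 5: leaf 'H' → count = 2
  pos 7: leaf 'S' → count = 3
  pos 9: leaf 'Y' → count = 4
  pos 12: leaf 'V' → count = 5
  pos 14: leaf 'T' → count = 6
  pos 16: leaf 'K' → count = 7
  pos 19: leaf 'R' → count = 8
Total leaves: 8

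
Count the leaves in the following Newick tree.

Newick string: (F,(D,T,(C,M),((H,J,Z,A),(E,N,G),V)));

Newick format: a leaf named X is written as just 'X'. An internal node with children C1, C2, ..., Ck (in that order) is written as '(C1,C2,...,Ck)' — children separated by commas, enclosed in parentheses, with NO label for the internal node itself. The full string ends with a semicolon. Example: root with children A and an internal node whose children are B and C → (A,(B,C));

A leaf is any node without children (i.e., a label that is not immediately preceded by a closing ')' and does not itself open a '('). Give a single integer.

Answer: 13

Derivation:
Newick: (F,(D,T,(C,M),((H,J,Z,A),(E,N,G),V)));
Scan left-to-right; a leaf is any maximal label run not followed by '(':
  pos 1: leaf 'F' → count = 1
  pos 4: leaf 'D' → count = 2
  pos 6: leaf 'T' → count = 3
  pos 9: leaf 'C' → count = 4
  pos 11: leaf 'M' → count = 5
  pos 16: leaf 'H' → count = 6
  pos 18: leaf 'J' → count = 7
  pos 20: leaf 'Z' → count = 8
  pos 22: leaf 'A' → count = 9
  pos 26: leaf 'E' → count = 10
  pos 28: leaf 'N' → count = 11
  pos 30: leaf 'G' → count = 12
  pos 33: leaf 'V' → count = 13
Total leaves: 13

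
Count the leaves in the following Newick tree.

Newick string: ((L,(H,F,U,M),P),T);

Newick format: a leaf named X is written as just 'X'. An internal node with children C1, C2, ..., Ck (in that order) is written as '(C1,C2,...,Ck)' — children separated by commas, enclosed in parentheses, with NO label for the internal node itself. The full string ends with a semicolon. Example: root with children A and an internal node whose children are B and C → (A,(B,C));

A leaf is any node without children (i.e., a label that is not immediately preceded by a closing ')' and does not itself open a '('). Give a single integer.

Newick: ((L,(H,F,U,M),P),T);
Scan left-to-right; a leaf is any maximal label run not followed by '(':
  pos 2: leaf 'L' → count = 1
  pos 5: leaf 'H' → count = 2
  pos 7: leaf 'F' → count = 3
  pos 9: leaf 'U' → count = 4
  pos 11: leaf 'M' → count = 5
  pos 14: leaf 'P' → count = 6
  pos 17: leaf 'T' → count = 7
Total leaves: 7

Answer: 7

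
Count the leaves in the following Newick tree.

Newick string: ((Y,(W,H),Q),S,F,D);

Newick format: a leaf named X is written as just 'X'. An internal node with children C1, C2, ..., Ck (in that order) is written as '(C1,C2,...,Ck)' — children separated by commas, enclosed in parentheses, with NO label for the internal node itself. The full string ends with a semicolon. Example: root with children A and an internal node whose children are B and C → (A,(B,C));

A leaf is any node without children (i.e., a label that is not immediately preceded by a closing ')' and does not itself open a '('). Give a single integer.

Newick: ((Y,(W,H),Q),S,F,D);
Scan left-to-right; a leaf is any maximal label run not followed by '(':
  pos 2: leaf 'Y' → count = 1
  pos 5: leaf 'W' → count = 2
  pos 7: leaf 'H' → count = 3
  pos 10: leaf 'Q' → count = 4
  pos 13: leaf 'S' → count = 5
  pos 15: leaf 'F' → count = 6
  pos 17: leaf 'D' → count = 7
Total leaves: 7

Answer: 7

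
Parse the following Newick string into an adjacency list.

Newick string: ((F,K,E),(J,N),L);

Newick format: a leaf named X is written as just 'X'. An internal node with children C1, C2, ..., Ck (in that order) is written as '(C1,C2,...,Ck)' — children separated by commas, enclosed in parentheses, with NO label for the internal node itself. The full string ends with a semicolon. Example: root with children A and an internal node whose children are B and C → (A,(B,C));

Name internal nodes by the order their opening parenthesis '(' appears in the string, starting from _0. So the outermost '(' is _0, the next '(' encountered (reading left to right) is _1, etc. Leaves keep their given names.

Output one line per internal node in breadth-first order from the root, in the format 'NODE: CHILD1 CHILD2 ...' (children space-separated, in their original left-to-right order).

Input: ((F,K,E),(J,N),L);
Scanning left-to-right, naming '(' by encounter order:
  pos 0: '(' -> open internal node _0 (depth 1)
  pos 1: '(' -> open internal node _1 (depth 2)
  pos 7: ')' -> close internal node _1 (now at depth 1)
  pos 9: '(' -> open internal node _2 (depth 2)
  pos 13: ')' -> close internal node _2 (now at depth 1)
  pos 16: ')' -> close internal node _0 (now at depth 0)
Total internal nodes: 3
BFS adjacency from root:
  _0: _1 _2 L
  _1: F K E
  _2: J N

Answer: _0: _1 _2 L
_1: F K E
_2: J N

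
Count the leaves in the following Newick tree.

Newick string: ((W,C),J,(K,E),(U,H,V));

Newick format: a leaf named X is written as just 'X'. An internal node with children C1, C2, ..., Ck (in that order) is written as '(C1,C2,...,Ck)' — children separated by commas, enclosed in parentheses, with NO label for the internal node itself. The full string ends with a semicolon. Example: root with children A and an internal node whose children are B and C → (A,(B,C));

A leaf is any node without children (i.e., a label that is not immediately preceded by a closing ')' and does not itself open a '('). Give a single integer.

Answer: 8

Derivation:
Newick: ((W,C),J,(K,E),(U,H,V));
Scan left-to-right; a leaf is any maximal label run not followed by '(':
  pos 2: leaf 'W' → count = 1
  pos 4: leaf 'C' → count = 2
  pos 7: leaf 'J' → count = 3
  pos 10: leaf 'K' → count = 4
  pos 12: leaf 'E' → count = 5
  pos 16: leaf 'U' → count = 6
  pos 18: leaf 'H' → count = 7
  pos 20: leaf 'V' → count = 8
Total leaves: 8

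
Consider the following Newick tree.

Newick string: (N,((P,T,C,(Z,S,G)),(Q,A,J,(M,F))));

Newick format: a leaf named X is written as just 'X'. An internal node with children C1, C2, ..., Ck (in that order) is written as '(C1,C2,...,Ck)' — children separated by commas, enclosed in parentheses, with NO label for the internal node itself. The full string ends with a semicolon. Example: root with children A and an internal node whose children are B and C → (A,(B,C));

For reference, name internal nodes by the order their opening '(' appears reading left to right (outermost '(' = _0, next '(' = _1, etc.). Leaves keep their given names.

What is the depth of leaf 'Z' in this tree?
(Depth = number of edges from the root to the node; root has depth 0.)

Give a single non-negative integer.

Newick: (N,((P,T,C,(Z,S,G)),(Q,A,J,(M,F))));
Naming internals by '(' encounter order: outermost '(' = _0, next = _1, ...
Query node: Z
Path from root: _0 -> _1 -> _2 -> _3 -> Z
Depth of Z: 4 (number of edges from root)

Answer: 4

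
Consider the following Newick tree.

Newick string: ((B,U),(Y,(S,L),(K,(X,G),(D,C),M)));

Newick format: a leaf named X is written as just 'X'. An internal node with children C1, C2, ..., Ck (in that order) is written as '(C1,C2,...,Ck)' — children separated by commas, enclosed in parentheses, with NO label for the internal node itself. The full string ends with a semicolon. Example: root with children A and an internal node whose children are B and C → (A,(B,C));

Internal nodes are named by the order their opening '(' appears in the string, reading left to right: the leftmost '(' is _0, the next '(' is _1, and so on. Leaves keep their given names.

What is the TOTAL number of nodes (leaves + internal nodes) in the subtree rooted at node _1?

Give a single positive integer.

Answer: 3

Derivation:
Newick: ((B,U),(Y,(S,L),(K,(X,G),(D,C),M)));
Locate _1: it is the '(' at position 1 (the 2nd '(' reading left to right).
Query: subtree rooted at _1
_1: subtree_size = 1 + 2
  B: subtree_size = 1 + 0
  U: subtree_size = 1 + 0
Total subtree size of _1: 3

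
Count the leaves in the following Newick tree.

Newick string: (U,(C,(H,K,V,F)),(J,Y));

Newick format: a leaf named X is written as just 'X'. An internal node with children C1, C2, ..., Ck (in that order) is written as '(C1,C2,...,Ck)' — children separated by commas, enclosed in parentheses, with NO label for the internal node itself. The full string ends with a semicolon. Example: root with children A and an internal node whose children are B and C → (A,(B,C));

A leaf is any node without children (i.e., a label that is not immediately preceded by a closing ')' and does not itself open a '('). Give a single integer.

Newick: (U,(C,(H,K,V,F)),(J,Y));
Scan left-to-right; a leaf is any maximal label run not followed by '(':
  pos 1: leaf 'U' → count = 1
  pos 4: leaf 'C' → count = 2
  pos 7: leaf 'H' → count = 3
  pos 9: leaf 'K' → count = 4
  pos 11: leaf 'V' → count = 5
  pos 13: leaf 'F' → count = 6
  pos 18: leaf 'J' → count = 7
  pos 20: leaf 'Y' → count = 8
Total leaves: 8

Answer: 8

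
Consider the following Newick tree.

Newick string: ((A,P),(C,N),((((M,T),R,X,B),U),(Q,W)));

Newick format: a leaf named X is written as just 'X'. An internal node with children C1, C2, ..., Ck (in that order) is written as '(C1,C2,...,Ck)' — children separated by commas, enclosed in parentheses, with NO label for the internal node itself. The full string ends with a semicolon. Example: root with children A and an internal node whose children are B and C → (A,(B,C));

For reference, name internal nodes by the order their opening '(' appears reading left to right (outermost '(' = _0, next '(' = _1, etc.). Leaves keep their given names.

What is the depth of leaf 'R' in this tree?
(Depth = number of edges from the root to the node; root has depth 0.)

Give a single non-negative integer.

Newick: ((A,P),(C,N),((((M,T),R,X,B),U),(Q,W)));
Naming internals by '(' encounter order: outermost '(' = _0, next = _1, ...
Query node: R
Path from root: _0 -> _3 -> _4 -> _5 -> R
Depth of R: 4 (number of edges from root)

Answer: 4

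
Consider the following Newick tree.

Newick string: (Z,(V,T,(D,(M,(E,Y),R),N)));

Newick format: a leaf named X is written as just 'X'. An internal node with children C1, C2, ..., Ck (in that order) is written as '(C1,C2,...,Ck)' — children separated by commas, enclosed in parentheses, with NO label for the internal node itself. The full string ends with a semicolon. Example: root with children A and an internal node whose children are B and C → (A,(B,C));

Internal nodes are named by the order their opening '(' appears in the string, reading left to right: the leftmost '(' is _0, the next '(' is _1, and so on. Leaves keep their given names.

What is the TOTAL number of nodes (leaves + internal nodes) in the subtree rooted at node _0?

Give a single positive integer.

Answer: 14

Derivation:
Newick: (Z,(V,T,(D,(M,(E,Y),R),N)));
Locate _0: it is the '(' at position 0 (the 1st '(' reading left to right).
Query: subtree rooted at _0
_0: subtree_size = 1 + 13
  Z: subtree_size = 1 + 0
  _1: subtree_size = 1 + 11
    V: subtree_size = 1 + 0
    T: subtree_size = 1 + 0
    _2: subtree_size = 1 + 8
      D: subtree_size = 1 + 0
      _3: subtree_size = 1 + 5
        M: subtree_size = 1 + 0
        _4: subtree_size = 1 + 2
          E: subtree_size = 1 + 0
          Y: subtree_size = 1 + 0
        R: subtree_size = 1 + 0
      N: subtree_size = 1 + 0
Total subtree size of _0: 14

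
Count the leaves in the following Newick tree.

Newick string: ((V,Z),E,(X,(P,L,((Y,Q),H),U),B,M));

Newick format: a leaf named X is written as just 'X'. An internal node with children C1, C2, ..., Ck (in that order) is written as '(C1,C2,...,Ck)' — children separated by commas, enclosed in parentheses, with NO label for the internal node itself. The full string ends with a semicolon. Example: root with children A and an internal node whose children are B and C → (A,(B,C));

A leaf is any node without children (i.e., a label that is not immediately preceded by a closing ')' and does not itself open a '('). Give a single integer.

Newick: ((V,Z),E,(X,(P,L,((Y,Q),H),U),B,M));
Scan left-to-right; a leaf is any maximal label run not followed by '(':
  pos 2: leaf 'V' → count = 1
  pos 4: leaf 'Z' → count = 2
  pos 7: leaf 'E' → count = 3
  pos 10: leaf 'X' → count = 4
  pos 13: leaf 'P' → count = 5
  pos 15: leaf 'L' → count = 6
  pos 19: leaf 'Y' → count = 7
  pos 21: leaf 'Q' → count = 8
  pos 24: leaf 'H' → count = 9
  pos 27: leaf 'U' → count = 10
  pos 30: leaf 'B' → count = 11
  pos 32: leaf 'M' → count = 12
Total leaves: 12

Answer: 12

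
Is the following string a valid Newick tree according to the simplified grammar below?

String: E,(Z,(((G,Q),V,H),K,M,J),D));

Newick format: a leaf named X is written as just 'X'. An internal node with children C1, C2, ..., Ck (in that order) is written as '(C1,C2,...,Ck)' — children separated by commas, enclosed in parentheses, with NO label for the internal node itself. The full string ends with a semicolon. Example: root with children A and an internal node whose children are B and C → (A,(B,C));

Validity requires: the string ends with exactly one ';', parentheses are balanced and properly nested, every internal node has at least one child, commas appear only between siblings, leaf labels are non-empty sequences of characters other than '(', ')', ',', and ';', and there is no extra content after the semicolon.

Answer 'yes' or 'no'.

Answer: no

Derivation:
Input: E,(Z,(((G,Q),V,H),K,M,J),D));
Paren balance: 4 '(' vs 5 ')' MISMATCH
Ends with single ';': True
Full parse: FAILS (extra content after tree at pos 1)
Valid: False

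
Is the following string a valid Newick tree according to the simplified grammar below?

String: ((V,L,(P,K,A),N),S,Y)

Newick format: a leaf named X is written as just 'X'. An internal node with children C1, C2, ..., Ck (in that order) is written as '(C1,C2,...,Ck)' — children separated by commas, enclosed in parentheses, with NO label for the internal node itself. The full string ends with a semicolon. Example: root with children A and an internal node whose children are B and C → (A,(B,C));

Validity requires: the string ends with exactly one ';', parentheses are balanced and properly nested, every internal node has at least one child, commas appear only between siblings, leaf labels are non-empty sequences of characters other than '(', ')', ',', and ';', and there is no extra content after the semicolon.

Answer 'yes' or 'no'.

Input: ((V,L,(P,K,A),N),S,Y)
Paren balance: 3 '(' vs 3 ')' OK
Ends with single ';': False
Full parse: FAILS (must end with ;)
Valid: False

Answer: no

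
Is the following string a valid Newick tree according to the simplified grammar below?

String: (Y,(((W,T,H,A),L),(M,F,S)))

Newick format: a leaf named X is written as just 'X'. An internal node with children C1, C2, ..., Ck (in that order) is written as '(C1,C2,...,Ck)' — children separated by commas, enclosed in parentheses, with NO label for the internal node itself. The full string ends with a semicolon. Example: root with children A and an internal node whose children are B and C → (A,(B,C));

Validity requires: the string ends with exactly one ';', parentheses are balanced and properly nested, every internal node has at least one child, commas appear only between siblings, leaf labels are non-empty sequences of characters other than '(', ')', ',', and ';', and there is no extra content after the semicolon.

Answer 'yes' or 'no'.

Answer: no

Derivation:
Input: (Y,(((W,T,H,A),L),(M,F,S)))
Paren balance: 5 '(' vs 5 ')' OK
Ends with single ';': False
Full parse: FAILS (must end with ;)
Valid: False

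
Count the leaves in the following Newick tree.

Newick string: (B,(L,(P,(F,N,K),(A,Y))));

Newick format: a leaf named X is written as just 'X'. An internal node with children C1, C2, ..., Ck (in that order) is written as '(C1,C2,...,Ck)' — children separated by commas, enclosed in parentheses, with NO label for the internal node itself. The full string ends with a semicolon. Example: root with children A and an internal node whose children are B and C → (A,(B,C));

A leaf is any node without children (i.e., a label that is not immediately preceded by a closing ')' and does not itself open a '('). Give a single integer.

Answer: 8

Derivation:
Newick: (B,(L,(P,(F,N,K),(A,Y))));
Scan left-to-right; a leaf is any maximal label run not followed by '(':
  pos 1: leaf 'B' → count = 1
  pos 4: leaf 'L' → count = 2
  pos 7: leaf 'P' → count = 3
  pos 10: leaf 'F' → count = 4
  pos 12: leaf 'N' → count = 5
  pos 14: leaf 'K' → count = 6
  pos 18: leaf 'A' → count = 7
  pos 20: leaf 'Y' → count = 8
Total leaves: 8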